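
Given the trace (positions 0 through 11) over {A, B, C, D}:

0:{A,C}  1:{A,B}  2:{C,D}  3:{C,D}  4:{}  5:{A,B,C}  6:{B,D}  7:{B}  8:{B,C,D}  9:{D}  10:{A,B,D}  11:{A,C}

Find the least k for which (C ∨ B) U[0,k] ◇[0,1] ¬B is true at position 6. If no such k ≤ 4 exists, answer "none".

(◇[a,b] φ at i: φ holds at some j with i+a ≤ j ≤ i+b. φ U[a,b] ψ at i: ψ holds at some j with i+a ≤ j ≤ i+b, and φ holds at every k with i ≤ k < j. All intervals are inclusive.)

2

Need earliest j ≥ 6 with ◇[0,1] ¬B, and (C ∨ B) at every k in [6,j-1].
  j=6: rhs fails.
  j=7: rhs fails.
  j=8: rhs holds; lhs holds on [6,7]. k = 2.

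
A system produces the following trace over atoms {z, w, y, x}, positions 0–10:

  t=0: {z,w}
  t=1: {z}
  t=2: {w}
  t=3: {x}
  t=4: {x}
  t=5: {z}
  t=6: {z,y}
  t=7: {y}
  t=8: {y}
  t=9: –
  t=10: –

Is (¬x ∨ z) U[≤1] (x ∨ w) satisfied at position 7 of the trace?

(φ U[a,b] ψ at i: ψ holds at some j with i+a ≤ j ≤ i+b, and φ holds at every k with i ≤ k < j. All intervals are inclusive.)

Does not hold

Need some j in [7,8] with (x ∨ w), and (¬x ∨ z) at every k in [7,j-1].
  j=7: (x ∨ w) false.
  j=8: (x ∨ w) false.
No j in the window works → until fails.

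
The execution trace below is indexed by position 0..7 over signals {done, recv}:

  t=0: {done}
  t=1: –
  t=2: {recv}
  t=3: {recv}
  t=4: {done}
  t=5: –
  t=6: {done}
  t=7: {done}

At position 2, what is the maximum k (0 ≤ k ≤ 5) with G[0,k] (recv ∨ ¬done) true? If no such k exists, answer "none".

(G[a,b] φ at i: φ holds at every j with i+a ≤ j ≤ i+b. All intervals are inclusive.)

(recv ∨ ¬done) must hold from j=2 onward; find where it first fails.
  j=2: holds
  j=3: holds
  j=4: fails
Holds on [2,3], so largest k = 1.

1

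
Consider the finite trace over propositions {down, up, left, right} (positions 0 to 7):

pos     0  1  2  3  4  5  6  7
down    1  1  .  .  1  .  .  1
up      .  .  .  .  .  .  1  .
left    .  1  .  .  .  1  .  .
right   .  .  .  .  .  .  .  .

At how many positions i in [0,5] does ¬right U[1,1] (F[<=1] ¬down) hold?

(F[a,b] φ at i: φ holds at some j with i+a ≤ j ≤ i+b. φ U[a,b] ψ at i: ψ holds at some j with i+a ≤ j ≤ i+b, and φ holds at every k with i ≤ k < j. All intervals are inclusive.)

6

Evaluate at each i in [0,5]:
  i=0: ✓ (rhs at j=1; lhs holds on [0,0])
  i=1: ✓ (rhs at j=2; lhs holds on [1,1])
  i=2: ✓ (rhs at j=3; lhs holds on [2,2])
  i=3: ✓ (rhs at j=4; lhs holds on [3,3])
  i=4: ✓ (rhs at j=5; lhs holds on [4,4])
  i=5: ✓ (rhs at j=6; lhs holds on [5,5])
Positions where it holds: {0, 1, 2, 3, 4, 5} → 6.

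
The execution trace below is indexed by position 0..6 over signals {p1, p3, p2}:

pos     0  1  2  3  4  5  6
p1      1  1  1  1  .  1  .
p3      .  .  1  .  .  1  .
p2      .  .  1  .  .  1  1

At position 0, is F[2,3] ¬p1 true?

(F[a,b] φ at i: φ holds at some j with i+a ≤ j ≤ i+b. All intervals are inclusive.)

Check ¬p1 at each j in [2,3]:
  j=2: false
  j=3: false
No position in the window satisfies it → formula fails.

Does not hold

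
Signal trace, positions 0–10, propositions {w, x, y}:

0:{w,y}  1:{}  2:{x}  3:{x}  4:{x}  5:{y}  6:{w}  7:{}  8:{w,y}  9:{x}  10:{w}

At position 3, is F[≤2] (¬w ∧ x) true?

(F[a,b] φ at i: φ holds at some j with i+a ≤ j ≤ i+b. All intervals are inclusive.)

Check (¬w ∧ x) at each j in [3,5]:
  j=3: true
  j=4: true
  j=5: false
Found at j=3 → formula holds.

Holds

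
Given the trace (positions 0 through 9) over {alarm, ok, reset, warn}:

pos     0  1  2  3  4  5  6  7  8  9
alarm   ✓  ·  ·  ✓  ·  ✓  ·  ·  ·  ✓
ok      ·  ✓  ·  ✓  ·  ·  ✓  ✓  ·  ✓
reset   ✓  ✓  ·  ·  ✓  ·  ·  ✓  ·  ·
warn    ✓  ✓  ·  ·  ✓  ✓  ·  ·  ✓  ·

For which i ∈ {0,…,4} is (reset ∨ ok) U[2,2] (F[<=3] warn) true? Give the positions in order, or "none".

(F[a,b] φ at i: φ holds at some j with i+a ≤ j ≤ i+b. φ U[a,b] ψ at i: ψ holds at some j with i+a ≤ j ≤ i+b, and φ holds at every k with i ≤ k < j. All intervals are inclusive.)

Evaluate at each i in [0,4]:
  i=0: ✓ (rhs at j=2; lhs holds on [0,1])
  i=1: ✗ (lhs fails at k=2 before rhs at j=3)
  i=2: ✗ (lhs fails at k=2 before rhs at j=4)
  i=3: ✓ (rhs at j=5; lhs holds on [3,4])
  i=4: ✗ (lhs fails at k=5 before rhs at j=6)

0, 3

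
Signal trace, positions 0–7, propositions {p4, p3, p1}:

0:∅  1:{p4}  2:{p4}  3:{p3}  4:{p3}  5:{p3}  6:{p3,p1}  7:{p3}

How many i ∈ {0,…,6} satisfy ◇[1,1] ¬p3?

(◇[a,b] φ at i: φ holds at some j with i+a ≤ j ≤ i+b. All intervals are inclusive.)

Evaluate at each i in [0,6]:
  i=0: ✓ (witness j=1)
  i=1: ✓ (witness j=2)
  i=2: ✗ (none in [3,3])
  i=3: ✗ (none in [4,4])
  i=4: ✗ (none in [5,5])
  i=5: ✗ (none in [6,6])
  i=6: ✗ (none in [7,7])
Positions where it holds: {0, 1} → 2.

2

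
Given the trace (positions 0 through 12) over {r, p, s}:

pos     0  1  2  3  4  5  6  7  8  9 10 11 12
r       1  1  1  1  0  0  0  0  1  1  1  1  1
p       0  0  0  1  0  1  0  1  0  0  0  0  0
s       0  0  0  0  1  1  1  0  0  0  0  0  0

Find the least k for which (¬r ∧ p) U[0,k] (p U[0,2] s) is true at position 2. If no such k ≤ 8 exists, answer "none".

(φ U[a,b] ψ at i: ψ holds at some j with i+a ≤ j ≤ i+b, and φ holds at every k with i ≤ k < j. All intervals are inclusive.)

none

Need earliest j ≥ 2 with (p U[0,2] s), and (¬r ∧ p) at every k in [2,j-1].
  j=2: rhs fails.
  j=3: rhs holds but lhs fails at k=2.
  j=4: rhs holds but lhs fails at k=2.
  j=5: rhs holds but lhs fails at k=2.
  j=6: rhs holds but lhs fails at k=2.
  j=7: rhs fails.
  j=8: rhs fails.
  j=9: rhs fails.
  j=10: rhs fails.
No witness within the range → none.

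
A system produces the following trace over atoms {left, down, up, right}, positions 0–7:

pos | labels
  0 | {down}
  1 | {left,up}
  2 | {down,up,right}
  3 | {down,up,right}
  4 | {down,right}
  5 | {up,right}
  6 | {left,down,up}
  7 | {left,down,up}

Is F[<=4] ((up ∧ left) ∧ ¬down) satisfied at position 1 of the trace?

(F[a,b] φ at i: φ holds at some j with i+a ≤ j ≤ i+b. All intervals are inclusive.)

Yes

Check ((up ∧ left) ∧ ¬down) at each j in [1,5]:
  j=1: true
  j=2: false
  j=3: false
  j=4: false
  j=5: false
Found at j=1 → formula holds.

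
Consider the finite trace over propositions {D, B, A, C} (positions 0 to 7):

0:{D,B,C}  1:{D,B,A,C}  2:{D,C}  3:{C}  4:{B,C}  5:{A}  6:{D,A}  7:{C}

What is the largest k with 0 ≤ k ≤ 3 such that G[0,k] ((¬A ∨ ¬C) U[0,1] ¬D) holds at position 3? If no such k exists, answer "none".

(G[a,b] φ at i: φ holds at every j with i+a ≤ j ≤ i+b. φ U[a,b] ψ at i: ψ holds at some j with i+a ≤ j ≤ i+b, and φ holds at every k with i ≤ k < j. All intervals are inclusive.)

3

((¬A ∨ ¬C) U[0,1] ¬D) must hold from j=3 onward; find where it first fails.
  j=3: holds
  j=4: holds
  j=5: holds
  j=6: holds
Holds through j=6; largest k = 3.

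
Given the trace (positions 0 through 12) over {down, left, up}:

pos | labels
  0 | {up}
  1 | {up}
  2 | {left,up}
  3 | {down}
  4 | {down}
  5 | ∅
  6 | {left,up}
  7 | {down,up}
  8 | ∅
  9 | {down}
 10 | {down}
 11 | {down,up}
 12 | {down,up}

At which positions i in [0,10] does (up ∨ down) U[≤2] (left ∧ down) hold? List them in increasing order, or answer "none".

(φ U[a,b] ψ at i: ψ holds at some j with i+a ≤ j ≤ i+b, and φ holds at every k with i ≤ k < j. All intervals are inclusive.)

none

Evaluate at each i in [0,10]:
  i=0: ✗ (no rhs in [0,2])
  i=1: ✗ (no rhs in [1,3])
  i=2: ✗ (no rhs in [2,4])
  i=3: ✗ (no rhs in [3,5])
  i=4: ✗ (no rhs in [4,6])
  i=5: ✗ (no rhs in [5,7])
  i=6: ✗ (no rhs in [6,8])
  i=7: ✗ (no rhs in [7,9])
  i=8: ✗ (no rhs in [8,10])
  i=9: ✗ (no rhs in [9,11])
  i=10: ✗ (no rhs in [10,12])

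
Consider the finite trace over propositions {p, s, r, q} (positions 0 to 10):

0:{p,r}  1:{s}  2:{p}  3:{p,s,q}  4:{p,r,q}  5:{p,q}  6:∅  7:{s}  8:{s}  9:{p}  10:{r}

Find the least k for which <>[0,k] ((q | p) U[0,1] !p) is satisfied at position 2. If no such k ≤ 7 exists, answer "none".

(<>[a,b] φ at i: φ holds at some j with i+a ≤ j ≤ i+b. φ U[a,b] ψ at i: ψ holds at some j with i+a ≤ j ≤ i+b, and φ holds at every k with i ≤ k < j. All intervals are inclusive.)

Scan j = 2,3,… for ((q | p) U[0,1] !p):
  j=2: fails
  j=3: fails
  j=4: fails
  j=5: holds
First hit at j=5, so smallest k = 5-2 = 3.

3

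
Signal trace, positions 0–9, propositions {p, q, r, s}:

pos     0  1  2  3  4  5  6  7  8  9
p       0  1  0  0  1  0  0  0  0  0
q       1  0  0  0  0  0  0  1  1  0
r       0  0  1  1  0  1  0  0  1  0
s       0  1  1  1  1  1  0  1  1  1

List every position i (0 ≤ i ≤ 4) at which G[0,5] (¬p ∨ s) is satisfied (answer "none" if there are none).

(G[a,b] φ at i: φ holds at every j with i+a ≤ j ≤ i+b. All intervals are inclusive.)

Evaluate at each i in [0,4]:
  i=0: ✓ (all of [0,5])
  i=1: ✓ (all of [1,6])
  i=2: ✓ (all of [2,7])
  i=3: ✓ (all of [3,8])
  i=4: ✓ (all of [4,9])

0, 1, 2, 3, 4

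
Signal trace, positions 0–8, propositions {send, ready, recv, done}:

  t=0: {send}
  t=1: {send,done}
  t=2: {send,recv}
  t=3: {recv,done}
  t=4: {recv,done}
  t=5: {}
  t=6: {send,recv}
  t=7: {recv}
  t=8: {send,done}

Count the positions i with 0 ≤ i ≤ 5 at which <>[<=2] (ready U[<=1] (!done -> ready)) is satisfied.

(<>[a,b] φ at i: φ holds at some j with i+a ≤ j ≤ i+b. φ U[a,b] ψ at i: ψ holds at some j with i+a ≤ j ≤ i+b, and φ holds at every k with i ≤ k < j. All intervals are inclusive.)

5

Evaluate at each i in [0,5]:
  i=0: ✓ (witness j=1)
  i=1: ✓ (witness j=1)
  i=2: ✓ (witness j=3)
  i=3: ✓ (witness j=3)
  i=4: ✓ (witness j=4)
  i=5: ✗ (none in [5,7])
Positions where it holds: {0, 1, 2, 3, 4} → 5.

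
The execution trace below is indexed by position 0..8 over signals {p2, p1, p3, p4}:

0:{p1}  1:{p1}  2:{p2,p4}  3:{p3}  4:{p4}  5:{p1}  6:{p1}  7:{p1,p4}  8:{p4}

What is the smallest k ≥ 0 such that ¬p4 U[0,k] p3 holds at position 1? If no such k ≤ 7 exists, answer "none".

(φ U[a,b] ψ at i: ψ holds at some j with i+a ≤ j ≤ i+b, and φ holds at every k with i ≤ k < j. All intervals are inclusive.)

none

Need earliest j ≥ 1 with p3, and ¬p4 at every k in [1,j-1].
  j=1: rhs fails.
  j=2: rhs fails.
  j=3: rhs holds but lhs fails at k=2.
  j=4: rhs fails.
  j=5: rhs fails.
  j=6: rhs fails.
  j=7: rhs fails.
  j=8: rhs fails.
No witness within the range → none.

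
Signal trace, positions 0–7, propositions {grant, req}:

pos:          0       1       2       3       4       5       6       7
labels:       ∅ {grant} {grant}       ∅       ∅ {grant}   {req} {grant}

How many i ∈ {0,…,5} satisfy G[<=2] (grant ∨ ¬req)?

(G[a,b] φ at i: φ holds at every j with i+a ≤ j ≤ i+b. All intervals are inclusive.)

Evaluate at each i in [0,5]:
  i=0: ✓ (all of [0,2])
  i=1: ✓ (all of [1,3])
  i=2: ✓ (all of [2,4])
  i=3: ✓ (all of [3,5])
  i=4: ✗ (fails at j=6)
  i=5: ✗ (fails at j=6)
Positions where it holds: {0, 1, 2, 3} → 4.

4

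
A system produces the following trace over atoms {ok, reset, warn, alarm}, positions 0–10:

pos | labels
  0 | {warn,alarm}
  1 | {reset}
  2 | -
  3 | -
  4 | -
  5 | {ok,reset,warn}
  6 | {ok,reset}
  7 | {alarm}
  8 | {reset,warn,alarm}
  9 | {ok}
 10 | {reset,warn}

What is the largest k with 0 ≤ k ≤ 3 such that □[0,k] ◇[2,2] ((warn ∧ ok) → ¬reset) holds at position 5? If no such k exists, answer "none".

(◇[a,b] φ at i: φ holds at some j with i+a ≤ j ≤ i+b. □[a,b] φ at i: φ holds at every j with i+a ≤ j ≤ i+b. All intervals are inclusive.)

◇[2,2] ((warn ∧ ok) → ¬reset) must hold from j=5 onward; find where it first fails.
  j=5: holds
  j=6: holds
  j=7: holds
  j=8: holds
Holds through j=8; largest k = 3.

3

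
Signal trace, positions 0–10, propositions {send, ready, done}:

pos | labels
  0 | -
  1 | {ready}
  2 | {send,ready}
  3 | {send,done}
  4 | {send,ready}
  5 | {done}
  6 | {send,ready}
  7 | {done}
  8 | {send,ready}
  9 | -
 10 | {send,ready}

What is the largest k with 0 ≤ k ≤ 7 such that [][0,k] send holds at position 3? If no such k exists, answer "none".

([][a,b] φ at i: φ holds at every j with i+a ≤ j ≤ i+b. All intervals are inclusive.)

send must hold from j=3 onward; find where it first fails.
  j=3: holds
  j=4: holds
  j=5: fails
Holds on [3,4], so largest k = 1.

1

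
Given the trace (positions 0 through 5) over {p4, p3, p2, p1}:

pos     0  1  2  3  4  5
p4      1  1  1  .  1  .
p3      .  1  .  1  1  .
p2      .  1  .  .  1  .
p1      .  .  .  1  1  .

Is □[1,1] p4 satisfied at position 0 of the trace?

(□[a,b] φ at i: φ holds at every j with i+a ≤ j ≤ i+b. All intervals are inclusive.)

True

Check p4 at every j in [1,1]:
  j=1: true
All positions satisfy it → formula holds.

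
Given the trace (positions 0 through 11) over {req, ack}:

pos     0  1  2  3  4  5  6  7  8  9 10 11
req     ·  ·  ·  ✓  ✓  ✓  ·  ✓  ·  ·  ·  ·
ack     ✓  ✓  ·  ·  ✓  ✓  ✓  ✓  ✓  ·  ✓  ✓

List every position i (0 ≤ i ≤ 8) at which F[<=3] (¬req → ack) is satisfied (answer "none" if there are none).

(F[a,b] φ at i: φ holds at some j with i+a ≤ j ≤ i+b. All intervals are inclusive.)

Evaluate at each i in [0,8]:
  i=0: ✓ (witness j=0)
  i=1: ✓ (witness j=1)
  i=2: ✓ (witness j=3)
  i=3: ✓ (witness j=3)
  i=4: ✓ (witness j=4)
  i=5: ✓ (witness j=5)
  i=6: ✓ (witness j=6)
  i=7: ✓ (witness j=7)
  i=8: ✓ (witness j=8)

0, 1, 2, 3, 4, 5, 6, 7, 8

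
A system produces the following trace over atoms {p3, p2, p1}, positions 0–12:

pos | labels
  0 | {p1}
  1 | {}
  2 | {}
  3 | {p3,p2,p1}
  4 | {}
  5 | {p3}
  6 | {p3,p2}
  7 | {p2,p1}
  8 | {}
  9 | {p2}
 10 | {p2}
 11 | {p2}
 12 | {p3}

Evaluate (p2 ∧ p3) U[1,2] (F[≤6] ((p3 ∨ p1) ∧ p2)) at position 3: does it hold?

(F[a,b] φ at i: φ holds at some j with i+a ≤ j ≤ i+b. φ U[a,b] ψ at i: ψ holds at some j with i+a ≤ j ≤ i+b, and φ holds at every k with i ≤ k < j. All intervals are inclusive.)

Holds

Need some j in [4,5] with F[≤6] ((p3 ∨ p1) ∧ p2), and (p2 ∧ p3) at every k in [3,j-1].
  j=4: F[≤6] ((p3 ∨ p1) ∧ p2) holds; (p2 ∧ p3) holds at every k in [3,3] → satisfied.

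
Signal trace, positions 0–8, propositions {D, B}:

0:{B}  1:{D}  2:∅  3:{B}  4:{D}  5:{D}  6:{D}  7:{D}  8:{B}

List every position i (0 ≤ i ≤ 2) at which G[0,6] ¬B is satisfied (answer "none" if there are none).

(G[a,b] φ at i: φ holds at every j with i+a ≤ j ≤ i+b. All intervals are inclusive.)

Evaluate at each i in [0,2]:
  i=0: ✗ (fails at j=0)
  i=1: ✗ (fails at j=3)
  i=2: ✗ (fails at j=3)

none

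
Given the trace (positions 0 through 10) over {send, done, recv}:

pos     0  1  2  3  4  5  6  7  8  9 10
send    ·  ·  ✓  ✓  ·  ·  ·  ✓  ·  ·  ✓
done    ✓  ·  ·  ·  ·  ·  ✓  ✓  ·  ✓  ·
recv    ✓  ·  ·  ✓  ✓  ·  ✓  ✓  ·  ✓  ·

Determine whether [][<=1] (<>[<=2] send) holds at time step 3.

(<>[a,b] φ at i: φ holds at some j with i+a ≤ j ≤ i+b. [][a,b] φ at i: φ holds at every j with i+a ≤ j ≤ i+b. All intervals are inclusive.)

Check <>[<=2] send at every j in [3,4]:
  j=3: holds (witness at 3)
  j=4: fails (none in [4,6])
Fails at j=4 → formula fails.

No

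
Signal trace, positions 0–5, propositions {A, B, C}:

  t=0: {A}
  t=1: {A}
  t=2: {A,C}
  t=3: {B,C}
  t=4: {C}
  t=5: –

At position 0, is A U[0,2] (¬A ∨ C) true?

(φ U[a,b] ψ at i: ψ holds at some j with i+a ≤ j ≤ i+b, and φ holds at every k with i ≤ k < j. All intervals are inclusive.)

Need some j in [0,2] with (¬A ∨ C), and A at every k in [0,j-1].
  j=0: (¬A ∨ C) false.
  j=1: (¬A ∨ C) false.
  j=2: (¬A ∨ C) holds; A holds at every k in [0,1] → satisfied.

Yes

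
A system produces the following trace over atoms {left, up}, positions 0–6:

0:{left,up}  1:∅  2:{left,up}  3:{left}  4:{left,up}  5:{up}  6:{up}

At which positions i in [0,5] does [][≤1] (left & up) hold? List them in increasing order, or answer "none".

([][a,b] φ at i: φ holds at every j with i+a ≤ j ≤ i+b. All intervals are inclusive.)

Evaluate at each i in [0,5]:
  i=0: ✗ (fails at j=1)
  i=1: ✗ (fails at j=1)
  i=2: ✗ (fails at j=3)
  i=3: ✗ (fails at j=3)
  i=4: ✗ (fails at j=5)
  i=5: ✗ (fails at j=5)

none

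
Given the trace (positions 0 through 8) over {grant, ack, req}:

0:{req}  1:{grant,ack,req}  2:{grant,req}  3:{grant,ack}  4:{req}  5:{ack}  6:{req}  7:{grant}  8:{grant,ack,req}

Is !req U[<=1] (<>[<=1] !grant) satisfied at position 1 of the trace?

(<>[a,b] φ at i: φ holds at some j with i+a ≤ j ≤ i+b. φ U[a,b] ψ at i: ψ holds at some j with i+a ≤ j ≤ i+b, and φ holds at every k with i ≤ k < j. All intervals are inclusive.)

Does not hold

Need some j in [1,2] with <>[<=1] !grant, and !req at every k in [1,j-1].
  j=1: <>[<=1] !grant — fails (none in [1,2]).
  j=2: <>[<=1] !grant — fails (none in [2,3]).
No j in the window works → until fails.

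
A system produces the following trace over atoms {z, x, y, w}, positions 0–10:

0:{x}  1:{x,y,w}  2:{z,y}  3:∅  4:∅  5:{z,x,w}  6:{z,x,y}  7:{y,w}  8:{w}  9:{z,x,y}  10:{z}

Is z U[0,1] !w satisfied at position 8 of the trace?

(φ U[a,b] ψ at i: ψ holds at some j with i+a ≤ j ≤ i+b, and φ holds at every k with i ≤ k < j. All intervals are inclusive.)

Need some j in [8,9] with !w, and z at every k in [8,j-1].
  j=8: !w false.
  j=9: !w holds, but z fails at k=8 → not this j.
No j in the window works → until fails.

False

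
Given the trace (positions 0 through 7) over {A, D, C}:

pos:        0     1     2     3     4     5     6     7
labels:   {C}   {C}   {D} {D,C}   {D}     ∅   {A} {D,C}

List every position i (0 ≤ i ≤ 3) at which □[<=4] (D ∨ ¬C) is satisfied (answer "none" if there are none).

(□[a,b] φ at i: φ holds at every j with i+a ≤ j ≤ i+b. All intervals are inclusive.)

2, 3

Evaluate at each i in [0,3]:
  i=0: ✗ (fails at j=0)
  i=1: ✗ (fails at j=1)
  i=2: ✓ (all of [2,6])
  i=3: ✓ (all of [3,7])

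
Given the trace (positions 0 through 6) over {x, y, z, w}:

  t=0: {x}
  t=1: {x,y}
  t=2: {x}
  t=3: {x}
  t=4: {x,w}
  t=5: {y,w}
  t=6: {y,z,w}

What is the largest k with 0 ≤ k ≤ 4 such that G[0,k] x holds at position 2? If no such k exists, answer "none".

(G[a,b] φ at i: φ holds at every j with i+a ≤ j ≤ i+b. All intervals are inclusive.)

x must hold from j=2 onward; find where it first fails.
  j=2: holds
  j=3: holds
  j=4: holds
  j=5: fails
Holds on [2,4], so largest k = 2.

2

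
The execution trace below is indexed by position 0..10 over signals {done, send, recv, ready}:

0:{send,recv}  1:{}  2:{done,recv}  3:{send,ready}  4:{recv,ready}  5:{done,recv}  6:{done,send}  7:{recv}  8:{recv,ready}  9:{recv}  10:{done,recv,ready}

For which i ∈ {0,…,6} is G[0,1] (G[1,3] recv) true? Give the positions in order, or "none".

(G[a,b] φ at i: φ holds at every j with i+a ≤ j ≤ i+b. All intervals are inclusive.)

Evaluate at each i in [0,6]:
  i=0: ✗ (fails at j=0)
  i=1: ✗ (fails at j=1)
  i=2: ✗ (fails at j=2)
  i=3: ✗ (fails at j=3)
  i=4: ✗ (fails at j=4)
  i=5: ✗ (fails at j=5)
  i=6: ✓ (all of [6,7])

6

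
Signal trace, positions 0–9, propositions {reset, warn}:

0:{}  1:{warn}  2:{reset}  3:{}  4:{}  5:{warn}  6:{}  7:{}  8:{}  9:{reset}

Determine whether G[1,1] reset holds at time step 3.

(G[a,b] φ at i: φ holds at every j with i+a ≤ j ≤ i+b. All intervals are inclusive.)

Check reset at every j in [4,4]:
  j=4: false
Fails at j=4 → formula fails.

No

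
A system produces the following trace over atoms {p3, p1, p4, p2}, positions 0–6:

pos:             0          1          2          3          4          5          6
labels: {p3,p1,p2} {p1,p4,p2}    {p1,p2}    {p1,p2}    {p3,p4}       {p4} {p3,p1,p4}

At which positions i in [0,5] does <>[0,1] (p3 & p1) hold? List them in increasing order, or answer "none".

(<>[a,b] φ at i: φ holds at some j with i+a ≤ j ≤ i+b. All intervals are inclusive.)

Evaluate at each i in [0,5]:
  i=0: ✓ (witness j=0)
  i=1: ✗ (none in [1,2])
  i=2: ✗ (none in [2,3])
  i=3: ✗ (none in [3,4])
  i=4: ✗ (none in [4,5])
  i=5: ✓ (witness j=6)

0, 5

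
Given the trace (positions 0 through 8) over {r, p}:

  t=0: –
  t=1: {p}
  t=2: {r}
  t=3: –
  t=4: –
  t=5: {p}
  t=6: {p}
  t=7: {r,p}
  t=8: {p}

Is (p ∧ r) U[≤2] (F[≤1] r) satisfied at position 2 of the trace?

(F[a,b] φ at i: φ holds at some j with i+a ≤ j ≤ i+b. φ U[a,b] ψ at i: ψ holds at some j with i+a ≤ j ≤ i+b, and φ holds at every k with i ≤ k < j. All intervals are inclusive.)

Need some j in [2,4] with F[≤1] r, and (p ∧ r) at every k in [2,j-1].
  j=2: F[≤1] r holds; no prefix to check → satisfied.

Yes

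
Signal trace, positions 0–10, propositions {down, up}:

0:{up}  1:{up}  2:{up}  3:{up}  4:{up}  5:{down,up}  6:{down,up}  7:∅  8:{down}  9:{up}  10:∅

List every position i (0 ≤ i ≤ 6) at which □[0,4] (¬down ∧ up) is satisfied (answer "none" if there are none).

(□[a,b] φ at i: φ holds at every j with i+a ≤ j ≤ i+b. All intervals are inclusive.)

0

Evaluate at each i in [0,6]:
  i=0: ✓ (all of [0,4])
  i=1: ✗ (fails at j=5)
  i=2: ✗ (fails at j=5)
  i=3: ✗ (fails at j=5)
  i=4: ✗ (fails at j=5)
  i=5: ✗ (fails at j=5)
  i=6: ✗ (fails at j=6)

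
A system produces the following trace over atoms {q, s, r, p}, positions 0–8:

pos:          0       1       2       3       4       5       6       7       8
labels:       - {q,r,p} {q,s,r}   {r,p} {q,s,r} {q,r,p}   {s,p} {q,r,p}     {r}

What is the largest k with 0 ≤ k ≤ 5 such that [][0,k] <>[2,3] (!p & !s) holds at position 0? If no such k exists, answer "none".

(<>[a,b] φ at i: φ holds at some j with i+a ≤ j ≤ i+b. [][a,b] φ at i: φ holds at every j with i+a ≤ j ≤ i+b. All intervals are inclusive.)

<>[2,3] (!p & !s) must hold from j=0 onward; find where it first fails.
  j=0: fails → no k works.

none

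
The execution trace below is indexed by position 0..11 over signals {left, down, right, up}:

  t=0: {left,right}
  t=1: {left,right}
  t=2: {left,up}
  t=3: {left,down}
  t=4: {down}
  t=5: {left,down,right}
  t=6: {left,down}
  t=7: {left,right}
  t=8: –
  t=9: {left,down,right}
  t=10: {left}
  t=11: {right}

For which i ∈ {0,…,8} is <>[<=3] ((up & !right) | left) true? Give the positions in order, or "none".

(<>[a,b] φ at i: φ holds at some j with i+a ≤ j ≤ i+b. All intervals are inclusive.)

0, 1, 2, 3, 4, 5, 6, 7, 8

Evaluate at each i in [0,8]:
  i=0: ✓ (witness j=0)
  i=1: ✓ (witness j=1)
  i=2: ✓ (witness j=2)
  i=3: ✓ (witness j=3)
  i=4: ✓ (witness j=5)
  i=5: ✓ (witness j=5)
  i=6: ✓ (witness j=6)
  i=7: ✓ (witness j=7)
  i=8: ✓ (witness j=9)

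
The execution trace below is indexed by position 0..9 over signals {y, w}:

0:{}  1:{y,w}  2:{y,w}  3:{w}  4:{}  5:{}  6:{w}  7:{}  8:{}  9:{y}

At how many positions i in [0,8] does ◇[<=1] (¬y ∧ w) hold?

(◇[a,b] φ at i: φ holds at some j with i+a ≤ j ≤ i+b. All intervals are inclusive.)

Evaluate at each i in [0,8]:
  i=0: ✗ (none in [0,1])
  i=1: ✗ (none in [1,2])
  i=2: ✓ (witness j=3)
  i=3: ✓ (witness j=3)
  i=4: ✗ (none in [4,5])
  i=5: ✓ (witness j=6)
  i=6: ✓ (witness j=6)
  i=7: ✗ (none in [7,8])
  i=8: ✗ (none in [8,9])
Positions where it holds: {2, 3, 5, 6} → 4.

4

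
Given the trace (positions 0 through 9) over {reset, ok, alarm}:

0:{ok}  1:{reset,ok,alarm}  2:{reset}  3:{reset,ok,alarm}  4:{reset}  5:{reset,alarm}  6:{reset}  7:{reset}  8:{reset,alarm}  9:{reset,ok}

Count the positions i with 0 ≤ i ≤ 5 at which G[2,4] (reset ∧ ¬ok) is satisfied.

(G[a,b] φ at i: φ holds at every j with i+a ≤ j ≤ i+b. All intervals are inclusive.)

Evaluate at each i in [0,5]:
  i=0: ✗ (fails at j=3)
  i=1: ✗ (fails at j=3)
  i=2: ✓ (all of [4,6])
  i=3: ✓ (all of [5,7])
  i=4: ✓ (all of [6,8])
  i=5: ✗ (fails at j=9)
Positions where it holds: {2, 3, 4} → 3.

3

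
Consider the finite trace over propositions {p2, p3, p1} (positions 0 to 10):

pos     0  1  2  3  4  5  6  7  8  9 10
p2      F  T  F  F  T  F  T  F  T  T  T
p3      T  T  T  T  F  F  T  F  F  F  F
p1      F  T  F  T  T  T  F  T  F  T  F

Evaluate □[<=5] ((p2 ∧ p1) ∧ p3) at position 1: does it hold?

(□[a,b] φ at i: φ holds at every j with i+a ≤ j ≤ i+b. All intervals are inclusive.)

No

Check ((p2 ∧ p1) ∧ p3) at every j in [1,6]:
  j=1: true
  j=2: false
  j=3: false
  j=4: false
  j=5: false
  j=6: false
Fails at j=2 → formula fails.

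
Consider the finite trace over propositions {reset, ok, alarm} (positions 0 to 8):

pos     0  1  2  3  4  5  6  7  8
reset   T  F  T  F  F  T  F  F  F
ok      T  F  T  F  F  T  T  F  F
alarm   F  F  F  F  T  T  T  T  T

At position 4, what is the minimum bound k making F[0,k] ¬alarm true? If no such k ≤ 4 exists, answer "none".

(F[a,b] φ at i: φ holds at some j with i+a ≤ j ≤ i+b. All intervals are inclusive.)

none

Scan j = 4,5,… for ¬alarm:
  j=4: fails
  j=5: fails
  j=6: fails
  j=7: fails
  j=8: fails
No j in [4,8] satisfies it → none.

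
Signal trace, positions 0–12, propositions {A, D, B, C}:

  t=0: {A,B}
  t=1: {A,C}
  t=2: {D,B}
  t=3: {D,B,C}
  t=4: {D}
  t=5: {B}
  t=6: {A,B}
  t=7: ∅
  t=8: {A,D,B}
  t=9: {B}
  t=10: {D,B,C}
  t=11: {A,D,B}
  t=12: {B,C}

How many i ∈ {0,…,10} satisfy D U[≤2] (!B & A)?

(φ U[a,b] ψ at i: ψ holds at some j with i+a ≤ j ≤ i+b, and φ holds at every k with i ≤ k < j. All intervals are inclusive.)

Evaluate at each i in [0,10]:
  i=0: ✗ (lhs fails at k=0 before rhs at j=1)
  i=1: ✓ (rhs at j=1)
  i=2: ✗ (no rhs in [2,4])
  i=3: ✗ (no rhs in [3,5])
  i=4: ✗ (no rhs in [4,6])
  i=5: ✗ (no rhs in [5,7])
  i=6: ✗ (no rhs in [6,8])
  i=7: ✗ (no rhs in [7,9])
  i=8: ✗ (no rhs in [8,10])
  i=9: ✗ (no rhs in [9,11])
  i=10: ✗ (no rhs in [10,12])
Positions where it holds: {1} → 1.

1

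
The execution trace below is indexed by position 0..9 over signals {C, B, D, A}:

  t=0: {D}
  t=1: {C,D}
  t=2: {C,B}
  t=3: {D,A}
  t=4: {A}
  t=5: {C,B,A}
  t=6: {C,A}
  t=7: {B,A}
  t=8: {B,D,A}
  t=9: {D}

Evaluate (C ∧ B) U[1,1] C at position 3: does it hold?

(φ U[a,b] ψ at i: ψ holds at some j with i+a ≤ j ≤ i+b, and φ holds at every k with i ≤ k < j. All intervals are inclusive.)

Need some j in [4,4] with C, and (C ∧ B) at every k in [3,j-1].
  j=4: C false.
No j in the window works → until fails.

False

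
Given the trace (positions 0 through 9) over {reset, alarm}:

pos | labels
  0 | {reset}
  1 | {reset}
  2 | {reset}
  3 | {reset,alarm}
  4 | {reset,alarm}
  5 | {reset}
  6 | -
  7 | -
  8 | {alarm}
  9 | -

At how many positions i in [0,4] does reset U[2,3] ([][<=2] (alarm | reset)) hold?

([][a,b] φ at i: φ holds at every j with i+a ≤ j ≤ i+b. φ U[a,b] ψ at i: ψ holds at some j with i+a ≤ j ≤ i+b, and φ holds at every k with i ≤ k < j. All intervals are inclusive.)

Evaluate at each i in [0,4]:
  i=0: ✓ (rhs at j=2; lhs holds on [0,1])
  i=1: ✓ (rhs at j=3; lhs holds on [1,2])
  i=2: ✗ (no rhs in [4,5])
  i=3: ✗ (no rhs in [5,6])
  i=4: ✗ (no rhs in [6,7])
Positions where it holds: {0, 1} → 2.

2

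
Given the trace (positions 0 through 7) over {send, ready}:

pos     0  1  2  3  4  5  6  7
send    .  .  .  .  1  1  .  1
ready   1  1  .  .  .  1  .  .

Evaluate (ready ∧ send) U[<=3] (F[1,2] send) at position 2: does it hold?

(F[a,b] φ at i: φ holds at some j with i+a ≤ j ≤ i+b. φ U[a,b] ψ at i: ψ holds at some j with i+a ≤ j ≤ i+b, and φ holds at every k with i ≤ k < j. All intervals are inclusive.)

True

Need some j in [2,5] with F[1,2] send, and (ready ∧ send) at every k in [2,j-1].
  j=2: F[1,2] send holds; no prefix to check → satisfied.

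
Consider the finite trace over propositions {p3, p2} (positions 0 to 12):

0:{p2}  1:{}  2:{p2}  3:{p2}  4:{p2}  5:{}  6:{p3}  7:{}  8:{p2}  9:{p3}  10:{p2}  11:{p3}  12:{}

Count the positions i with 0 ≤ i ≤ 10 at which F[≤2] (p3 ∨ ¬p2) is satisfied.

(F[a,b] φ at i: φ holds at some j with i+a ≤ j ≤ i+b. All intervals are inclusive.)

Evaluate at each i in [0,10]:
  i=0: ✓ (witness j=1)
  i=1: ✓ (witness j=1)
  i=2: ✗ (none in [2,4])
  i=3: ✓ (witness j=5)
  i=4: ✓ (witness j=5)
  i=5: ✓ (witness j=5)
  i=6: ✓ (witness j=6)
  i=7: ✓ (witness j=7)
  i=8: ✓ (witness j=9)
  i=9: ✓ (witness j=9)
  i=10: ✓ (witness j=11)
Positions where it holds: {0, 1, 3, 4, 5, 6, 7, 8, 9, 10} → 10.

10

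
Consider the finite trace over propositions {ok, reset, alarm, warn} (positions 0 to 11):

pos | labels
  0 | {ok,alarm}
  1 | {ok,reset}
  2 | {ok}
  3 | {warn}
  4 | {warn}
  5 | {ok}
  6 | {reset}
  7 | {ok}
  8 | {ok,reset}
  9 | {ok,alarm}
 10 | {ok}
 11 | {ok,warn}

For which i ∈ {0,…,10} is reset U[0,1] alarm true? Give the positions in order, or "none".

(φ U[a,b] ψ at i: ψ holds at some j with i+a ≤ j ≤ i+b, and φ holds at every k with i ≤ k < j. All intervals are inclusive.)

Evaluate at each i in [0,10]:
  i=0: ✓ (rhs at j=0)
  i=1: ✗ (no rhs in [1,2])
  i=2: ✗ (no rhs in [2,3])
  i=3: ✗ (no rhs in [3,4])
  i=4: ✗ (no rhs in [4,5])
  i=5: ✗ (no rhs in [5,6])
  i=6: ✗ (no rhs in [6,7])
  i=7: ✗ (no rhs in [7,8])
  i=8: ✓ (rhs at j=9; lhs holds on [8,8])
  i=9: ✓ (rhs at j=9)
  i=10: ✗ (no rhs in [10,11])

0, 8, 9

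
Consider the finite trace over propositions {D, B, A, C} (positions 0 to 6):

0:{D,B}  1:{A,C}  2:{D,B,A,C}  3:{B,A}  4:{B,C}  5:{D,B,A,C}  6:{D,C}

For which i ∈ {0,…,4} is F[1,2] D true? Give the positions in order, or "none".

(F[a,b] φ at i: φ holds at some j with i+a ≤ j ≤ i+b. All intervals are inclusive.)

Evaluate at each i in [0,4]:
  i=0: ✓ (witness j=2)
  i=1: ✓ (witness j=2)
  i=2: ✗ (none in [3,4])
  i=3: ✓ (witness j=5)
  i=4: ✓ (witness j=5)

0, 1, 3, 4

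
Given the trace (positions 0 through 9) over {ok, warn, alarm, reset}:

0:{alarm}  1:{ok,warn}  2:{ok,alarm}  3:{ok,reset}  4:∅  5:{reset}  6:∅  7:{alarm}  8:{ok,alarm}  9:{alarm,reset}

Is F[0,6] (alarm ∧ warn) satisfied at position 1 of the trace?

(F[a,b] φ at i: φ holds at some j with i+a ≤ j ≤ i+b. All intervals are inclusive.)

Check (alarm ∧ warn) at each j in [1,7]:
  j=1: false
  j=2: false
  j=3: false
  j=4: false
  j=5: false
  j=6: false
  j=7: false
No position in the window satisfies it → formula fails.

No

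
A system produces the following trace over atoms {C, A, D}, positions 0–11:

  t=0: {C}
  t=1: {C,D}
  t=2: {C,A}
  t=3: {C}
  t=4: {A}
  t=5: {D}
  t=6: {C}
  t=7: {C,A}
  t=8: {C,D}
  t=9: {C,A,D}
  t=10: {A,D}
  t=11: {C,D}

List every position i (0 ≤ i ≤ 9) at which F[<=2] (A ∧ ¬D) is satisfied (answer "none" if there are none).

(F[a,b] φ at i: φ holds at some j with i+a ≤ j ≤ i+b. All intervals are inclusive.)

0, 1, 2, 3, 4, 5, 6, 7

Evaluate at each i in [0,9]:
  i=0: ✓ (witness j=2)
  i=1: ✓ (witness j=2)
  i=2: ✓ (witness j=2)
  i=3: ✓ (witness j=4)
  i=4: ✓ (witness j=4)
  i=5: ✓ (witness j=7)
  i=6: ✓ (witness j=7)
  i=7: ✓ (witness j=7)
  i=8: ✗ (none in [8,10])
  i=9: ✗ (none in [9,11])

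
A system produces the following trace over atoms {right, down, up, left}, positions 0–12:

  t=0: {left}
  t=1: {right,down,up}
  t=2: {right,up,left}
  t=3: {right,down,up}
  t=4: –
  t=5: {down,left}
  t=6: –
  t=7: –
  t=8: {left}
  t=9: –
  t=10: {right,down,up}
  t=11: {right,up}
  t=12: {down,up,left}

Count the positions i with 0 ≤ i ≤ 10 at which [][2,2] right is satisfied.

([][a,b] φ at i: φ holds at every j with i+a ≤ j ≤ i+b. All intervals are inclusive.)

Evaluate at each i in [0,10]:
  i=0: ✓ (all of [2,2])
  i=1: ✓ (all of [3,3])
  i=2: ✗ (fails at j=4)
  i=3: ✗ (fails at j=5)
  i=4: ✗ (fails at j=6)
  i=5: ✗ (fails at j=7)
  i=6: ✗ (fails at j=8)
  i=7: ✗ (fails at j=9)
  i=8: ✓ (all of [10,10])
  i=9: ✓ (all of [11,11])
  i=10: ✗ (fails at j=12)
Positions where it holds: {0, 1, 8, 9} → 4.

4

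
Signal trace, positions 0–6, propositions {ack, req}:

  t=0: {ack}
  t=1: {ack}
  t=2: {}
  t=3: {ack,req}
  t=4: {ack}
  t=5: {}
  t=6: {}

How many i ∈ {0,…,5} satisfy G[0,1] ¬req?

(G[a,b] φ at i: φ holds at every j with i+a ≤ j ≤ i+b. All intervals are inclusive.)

Evaluate at each i in [0,5]:
  i=0: ✓ (all of [0,1])
  i=1: ✓ (all of [1,2])
  i=2: ✗ (fails at j=3)
  i=3: ✗ (fails at j=3)
  i=4: ✓ (all of [4,5])
  i=5: ✓ (all of [5,6])
Positions where it holds: {0, 1, 4, 5} → 4.

4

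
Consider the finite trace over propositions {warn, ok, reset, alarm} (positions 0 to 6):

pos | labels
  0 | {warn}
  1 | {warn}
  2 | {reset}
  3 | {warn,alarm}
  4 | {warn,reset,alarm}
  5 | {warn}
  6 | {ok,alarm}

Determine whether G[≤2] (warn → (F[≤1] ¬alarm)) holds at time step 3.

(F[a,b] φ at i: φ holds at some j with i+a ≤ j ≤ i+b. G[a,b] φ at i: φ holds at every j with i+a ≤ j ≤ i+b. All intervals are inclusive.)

Does not hold

Check (warn → (F[≤1] ¬alarm)) at every j in [3,5]:
  j=3: antecedent true; consequent fails (none in [3,4]) → ✗
  j=4: antecedent true; consequent holds (witness at 5) → ✓
  j=5: antecedent true; consequent holds (witness at 5) → ✓
Fails at j=3 → formula fails.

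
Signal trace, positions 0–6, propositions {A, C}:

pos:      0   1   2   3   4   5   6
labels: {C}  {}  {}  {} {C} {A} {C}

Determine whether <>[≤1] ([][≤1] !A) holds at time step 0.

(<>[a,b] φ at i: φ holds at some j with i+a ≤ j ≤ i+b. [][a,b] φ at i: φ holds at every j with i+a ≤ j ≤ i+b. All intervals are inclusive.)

Check [][≤1] !A at each j in [0,1]:
  j=0: holds on [0,1]
  j=1: holds on [1,2]
Found at j=0 → formula holds.

Yes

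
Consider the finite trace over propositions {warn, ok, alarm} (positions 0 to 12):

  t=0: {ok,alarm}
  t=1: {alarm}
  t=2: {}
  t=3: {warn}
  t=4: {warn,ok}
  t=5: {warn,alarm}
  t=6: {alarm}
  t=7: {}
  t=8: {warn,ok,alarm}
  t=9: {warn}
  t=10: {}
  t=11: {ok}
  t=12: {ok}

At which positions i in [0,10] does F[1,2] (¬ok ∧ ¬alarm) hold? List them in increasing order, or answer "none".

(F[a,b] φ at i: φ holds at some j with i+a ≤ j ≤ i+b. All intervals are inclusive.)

0, 1, 2, 5, 6, 7, 8, 9

Evaluate at each i in [0,10]:
  i=0: ✓ (witness j=2)
  i=1: ✓ (witness j=2)
  i=2: ✓ (witness j=3)
  i=3: ✗ (none in [4,5])
  i=4: ✗ (none in [5,6])
  i=5: ✓ (witness j=7)
  i=6: ✓ (witness j=7)
  i=7: ✓ (witness j=9)
  i=8: ✓ (witness j=9)
  i=9: ✓ (witness j=10)
  i=10: ✗ (none in [11,12])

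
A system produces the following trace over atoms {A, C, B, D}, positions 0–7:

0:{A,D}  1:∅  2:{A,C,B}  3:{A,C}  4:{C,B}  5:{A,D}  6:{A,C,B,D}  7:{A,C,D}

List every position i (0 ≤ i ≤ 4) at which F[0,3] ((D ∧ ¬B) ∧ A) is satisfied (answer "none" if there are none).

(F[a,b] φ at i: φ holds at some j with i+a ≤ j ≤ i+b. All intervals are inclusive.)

0, 2, 3, 4

Evaluate at each i in [0,4]:
  i=0: ✓ (witness j=0)
  i=1: ✗ (none in [1,4])
  i=2: ✓ (witness j=5)
  i=3: ✓ (witness j=5)
  i=4: ✓ (witness j=5)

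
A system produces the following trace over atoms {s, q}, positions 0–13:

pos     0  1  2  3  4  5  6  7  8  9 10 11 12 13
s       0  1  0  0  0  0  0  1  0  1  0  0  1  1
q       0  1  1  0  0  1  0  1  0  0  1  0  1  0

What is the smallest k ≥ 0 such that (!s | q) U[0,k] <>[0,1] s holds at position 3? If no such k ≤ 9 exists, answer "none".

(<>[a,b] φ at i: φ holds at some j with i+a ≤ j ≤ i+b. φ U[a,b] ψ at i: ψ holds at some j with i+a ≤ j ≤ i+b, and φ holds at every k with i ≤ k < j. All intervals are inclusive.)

3

Need earliest j ≥ 3 with <>[0,1] s, and (!s | q) at every k in [3,j-1].
  j=3: rhs fails.
  j=4: rhs fails.
  j=5: rhs fails.
  j=6: rhs holds; lhs holds on [3,5]. k = 3.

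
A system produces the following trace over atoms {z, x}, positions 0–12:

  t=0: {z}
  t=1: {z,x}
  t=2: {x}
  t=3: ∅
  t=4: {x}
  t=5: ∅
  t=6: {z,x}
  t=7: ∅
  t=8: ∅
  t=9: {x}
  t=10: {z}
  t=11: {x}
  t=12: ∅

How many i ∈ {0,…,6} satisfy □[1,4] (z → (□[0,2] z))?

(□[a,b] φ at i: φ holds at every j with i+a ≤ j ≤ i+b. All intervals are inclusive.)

Evaluate at each i in [0,6]:
  i=0: ✗ (fails at j=1)
  i=1: ✓ (all of [2,5])
  i=2: ✗ (fails at j=6)
  i=3: ✗ (fails at j=6)
  i=4: ✗ (fails at j=6)
  i=5: ✗ (fails at j=6)
  i=6: ✗ (fails at j=10)
Positions where it holds: {1} → 1.

1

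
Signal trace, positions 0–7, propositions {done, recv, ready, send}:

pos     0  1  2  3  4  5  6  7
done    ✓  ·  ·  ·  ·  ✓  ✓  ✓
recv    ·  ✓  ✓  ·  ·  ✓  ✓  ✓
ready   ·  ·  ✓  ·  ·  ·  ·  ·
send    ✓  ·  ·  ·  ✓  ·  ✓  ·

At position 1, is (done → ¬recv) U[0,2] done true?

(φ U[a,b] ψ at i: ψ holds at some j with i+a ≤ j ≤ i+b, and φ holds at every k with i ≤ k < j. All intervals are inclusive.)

Does not hold

Need some j in [1,3] with done, and (done → ¬recv) at every k in [1,j-1].
  j=1: done false.
  j=2: done false.
  j=3: done false.
No j in the window works → until fails.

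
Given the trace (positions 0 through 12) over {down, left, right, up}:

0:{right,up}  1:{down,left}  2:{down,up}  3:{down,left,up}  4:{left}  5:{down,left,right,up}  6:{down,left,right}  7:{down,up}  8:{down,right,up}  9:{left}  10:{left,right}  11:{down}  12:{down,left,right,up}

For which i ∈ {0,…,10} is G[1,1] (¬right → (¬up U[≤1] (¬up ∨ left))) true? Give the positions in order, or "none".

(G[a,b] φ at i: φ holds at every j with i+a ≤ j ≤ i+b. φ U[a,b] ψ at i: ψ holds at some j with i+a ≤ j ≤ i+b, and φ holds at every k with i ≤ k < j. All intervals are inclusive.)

Evaluate at each i in [0,10]:
  i=0: ✓ (all of [1,1])
  i=1: ✗ (fails at j=2)
  i=2: ✓ (all of [3,3])
  i=3: ✓ (all of [4,4])
  i=4: ✓ (all of [5,5])
  i=5: ✓ (all of [6,6])
  i=6: ✗ (fails at j=7)
  i=7: ✓ (all of [8,8])
  i=8: ✓ (all of [9,9])
  i=9: ✓ (all of [10,10])
  i=10: ✓ (all of [11,11])

0, 2, 3, 4, 5, 7, 8, 9, 10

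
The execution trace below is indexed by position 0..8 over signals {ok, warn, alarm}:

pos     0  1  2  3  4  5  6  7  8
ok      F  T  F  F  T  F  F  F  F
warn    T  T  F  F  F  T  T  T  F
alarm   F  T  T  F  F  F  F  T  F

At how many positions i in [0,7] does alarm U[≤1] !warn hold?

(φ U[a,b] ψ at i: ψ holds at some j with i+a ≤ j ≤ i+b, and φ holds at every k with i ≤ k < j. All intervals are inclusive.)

5

Evaluate at each i in [0,7]:
  i=0: ✗ (no rhs in [0,1])
  i=1: ✓ (rhs at j=2; lhs holds on [1,1])
  i=2: ✓ (rhs at j=2)
  i=3: ✓ (rhs at j=3)
  i=4: ✓ (rhs at j=4)
  i=5: ✗ (no rhs in [5,6])
  i=6: ✗ (no rhs in [6,7])
  i=7: ✓ (rhs at j=8; lhs holds on [7,7])
Positions where it holds: {1, 2, 3, 4, 7} → 5.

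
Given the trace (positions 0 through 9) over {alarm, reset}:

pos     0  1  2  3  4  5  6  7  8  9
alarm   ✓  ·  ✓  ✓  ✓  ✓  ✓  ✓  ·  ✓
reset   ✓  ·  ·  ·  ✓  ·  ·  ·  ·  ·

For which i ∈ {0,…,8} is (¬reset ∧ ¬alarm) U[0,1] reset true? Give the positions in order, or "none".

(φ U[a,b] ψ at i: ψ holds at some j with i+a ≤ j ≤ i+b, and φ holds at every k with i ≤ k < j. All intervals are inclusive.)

Evaluate at each i in [0,8]:
  i=0: ✓ (rhs at j=0)
  i=1: ✗ (no rhs in [1,2])
  i=2: ✗ (no rhs in [2,3])
  i=3: ✗ (lhs fails at k=3 before rhs at j=4)
  i=4: ✓ (rhs at j=4)
  i=5: ✗ (no rhs in [5,6])
  i=6: ✗ (no rhs in [6,7])
  i=7: ✗ (no rhs in [7,8])
  i=8: ✗ (no rhs in [8,9])

0, 4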